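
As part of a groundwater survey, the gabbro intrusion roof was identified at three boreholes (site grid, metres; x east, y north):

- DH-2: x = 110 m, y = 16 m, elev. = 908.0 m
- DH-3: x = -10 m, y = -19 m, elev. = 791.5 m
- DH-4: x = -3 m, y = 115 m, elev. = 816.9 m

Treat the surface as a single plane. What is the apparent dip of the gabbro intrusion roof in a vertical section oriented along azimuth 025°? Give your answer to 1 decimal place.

Let the plane be z = a·x + b·y + c.
DH-3−DH-2: −120a − 35b = −116.5;  DH-4−DH-2: −113a + 99b = −91.1.
Solving gives a = 0.92971, b = 0.14099.
Unit vector along 025° is (sin 25°, cos 25°) = (0.4226, 0.9063).
Slope in that direction = a·(0.4226) + b·(0.9063) = 0.52069.
Apparent dip = arctan|0.52069| = 27.5° (true dip is 43.2°, so apparent ≤ true as expected).

27.5°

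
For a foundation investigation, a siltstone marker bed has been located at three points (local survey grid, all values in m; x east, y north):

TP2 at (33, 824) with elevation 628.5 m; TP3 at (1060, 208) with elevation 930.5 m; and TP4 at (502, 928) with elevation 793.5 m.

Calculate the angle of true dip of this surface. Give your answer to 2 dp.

18.96°

Two edge vectors: TP2→TP3 = (1027, -616, 302), TP2→TP4 = (469, 104, 165).
Normal n = (TP2→TP3) × (TP2→TP4) = (-133048, -27817, 395712).
So ∂z/∂x = −n_x/n_z = 0.33622 and ∂z/∂y = −n_y/n_z = 0.07030.
Gradient magnitude |∇z| = √(a² + b²) = √(0.11305 + 0.00494) = 0.34349.
True dip = arctan(0.34349) = 18.96°, dipping toward WSW (azimuth ≈ 258°).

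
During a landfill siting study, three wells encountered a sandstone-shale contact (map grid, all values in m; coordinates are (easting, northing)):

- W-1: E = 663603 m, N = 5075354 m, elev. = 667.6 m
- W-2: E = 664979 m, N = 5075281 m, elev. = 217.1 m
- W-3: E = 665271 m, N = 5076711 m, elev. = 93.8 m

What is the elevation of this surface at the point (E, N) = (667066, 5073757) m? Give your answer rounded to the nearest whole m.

Let the plane be z = a·E + b·N + c.
W-2−W-1: 1376a − 73b = −450.5;  W-3−W-1: 1668a + 1357b = −573.8.
Solving gives a = −0.32841489, b = −0.01916283.
Then c = 667.6 − a·663603 − b·5075354 = 315862.87.
At (667066, 5073757): z = −219074.4 − 97227.6 + 315862.87 = -439.1 m.

-439 m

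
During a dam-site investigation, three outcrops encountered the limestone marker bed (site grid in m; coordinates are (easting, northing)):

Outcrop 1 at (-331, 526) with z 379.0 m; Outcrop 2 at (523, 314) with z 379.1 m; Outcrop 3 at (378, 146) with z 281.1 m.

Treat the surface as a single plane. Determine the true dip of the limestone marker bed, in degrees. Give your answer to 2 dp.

Let the plane be z = a·E + b·N + c.
Outcrop 2−Outcrop 1: 854a − 212b = 0.1;  Outcrop 3−Outcrop 1: 709a − 380b = −97.9.
Solving gives a = 0.11935, b = 0.48032.
Gradient magnitude |∇z| = √(a² + b²) = √(0.01425 + 0.23071) = 0.49493.
True dip = arctan(0.49493) = 26.33°, dipping toward SSW (azimuth ≈ 194°).

26.33°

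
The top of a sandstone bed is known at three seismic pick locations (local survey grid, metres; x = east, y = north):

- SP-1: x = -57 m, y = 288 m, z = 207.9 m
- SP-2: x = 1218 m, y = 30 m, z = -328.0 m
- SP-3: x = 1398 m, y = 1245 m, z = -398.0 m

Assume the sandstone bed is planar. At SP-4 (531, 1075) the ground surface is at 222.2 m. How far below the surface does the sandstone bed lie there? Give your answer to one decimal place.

257.3 m

Two edge vectors: SP-1→SP-2 = (1275, -258, -535.9), SP-1→SP-3 = (1455, 957, -605.9).
Normal n = (SP-1→SP-2) × (SP-1→SP-3) = (669178.5, -7212, 1595565).
So ∂z/∂x = −n_x/n_z = −0.419399 and ∂z/∂y = −n_y/n_z = 0.004520.
Intercept c from SP-1: 207.9 − 23.91 − 1.30 = 182.69.
At (531, 1075): z_contact = −222.70 + 4.86 + 182.69 = -35.15 m.
Depth below ground = 222.2 − (-35.15) = 257.3 m.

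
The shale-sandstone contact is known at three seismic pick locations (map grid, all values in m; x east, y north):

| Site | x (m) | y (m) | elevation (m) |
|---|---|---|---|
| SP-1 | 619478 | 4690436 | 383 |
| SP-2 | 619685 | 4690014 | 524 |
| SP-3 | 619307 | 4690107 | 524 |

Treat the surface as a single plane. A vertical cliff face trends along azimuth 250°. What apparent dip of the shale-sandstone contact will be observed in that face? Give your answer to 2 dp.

Let the plane be z = a·x + b·y + c.
SP-2−SP-1: 207a − 422b = 141;  SP-3−SP-1: −171a − 329b = 141.
Solving gives a = −0.09349, b = −0.37998.
Unit vector along 250° is (sin 250°, cos 250°) = (-0.9397, -0.3420).
Slope in that direction = a·(-0.9397) + b·(-0.3420) = 0.21781.
Apparent dip = arctan|0.21781| = 12.29° (true dip is 21.4°, so apparent ≤ true as expected).

12.29°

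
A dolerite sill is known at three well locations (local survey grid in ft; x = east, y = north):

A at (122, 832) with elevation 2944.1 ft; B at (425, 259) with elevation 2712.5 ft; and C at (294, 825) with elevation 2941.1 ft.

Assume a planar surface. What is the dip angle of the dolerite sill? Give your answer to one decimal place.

Two edge vectors: A→B = (303, -573, -231.6), A→C = (172, -7, -3).
Normal n = (A→B) × (A→C) = (97.8, -38926.2, 96435).
So ∂z/∂x = −n_x/n_z = −0.00101 and ∂z/∂y = −n_y/n_z = 0.40365.
Gradient magnitude |∇z| = √(a² + b²) = √(0.00000 + 0.16294) = 0.40365.
True dip = arctan(0.40365) = 22.0°, dipping toward S (azimuth ≈ 180°).

22.0°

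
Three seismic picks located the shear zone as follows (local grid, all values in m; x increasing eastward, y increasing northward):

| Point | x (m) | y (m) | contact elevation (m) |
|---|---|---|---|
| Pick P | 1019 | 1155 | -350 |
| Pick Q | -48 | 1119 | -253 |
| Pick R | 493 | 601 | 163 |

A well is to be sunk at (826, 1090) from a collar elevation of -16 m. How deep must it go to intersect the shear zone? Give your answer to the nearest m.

Let the plane be z = a·x + b·y + c.
Pick Q−Pick P: −1067a − 36b = 97;  Pick R−Pick P: −526a − 554b = 513.
Solving gives a = −0.06164, b = −0.86747.
Then c = -350 − a·1019 − b·1155 = 714.74.
At (826, 1090): z_contact = −50.9 − 945.5 + 714.74 = -281.7 m.
Depth below ground = -16 − (-281.7) = 266 m.

266 m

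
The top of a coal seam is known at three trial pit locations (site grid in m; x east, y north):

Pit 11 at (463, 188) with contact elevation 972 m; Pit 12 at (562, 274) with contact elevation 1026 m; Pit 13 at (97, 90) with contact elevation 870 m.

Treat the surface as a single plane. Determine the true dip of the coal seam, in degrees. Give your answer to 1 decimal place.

25.3°

Let the plane be z = a·x + b·y + c.
Pit 12−Pit 11: 99a + 86b = 54;  Pit 13−Pit 11: −366a − 98b = −102.
Solving gives a = 0.15982, b = 0.44392.
Gradient magnitude |∇z| = √(a² + b²) = √(0.02554 + 0.19707) = 0.47182.
True dip = arctan(0.47182) = 25.3°, dipping toward SSW (azimuth ≈ 200°).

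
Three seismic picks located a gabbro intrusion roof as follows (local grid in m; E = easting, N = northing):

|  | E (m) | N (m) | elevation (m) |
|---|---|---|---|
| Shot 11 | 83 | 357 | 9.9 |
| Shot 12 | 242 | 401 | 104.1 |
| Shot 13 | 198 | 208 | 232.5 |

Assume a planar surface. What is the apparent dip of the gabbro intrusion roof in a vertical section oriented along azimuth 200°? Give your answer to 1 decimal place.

Two edge vectors: Shot 11→Shot 12 = (159, 44, 94.2), Shot 11→Shot 13 = (115, -149, 222.6).
Normal n = (Shot 11→Shot 12) × (Shot 11→Shot 13) = (23830.2, -24560.4, -28751).
So ∂z/∂E = −n_x/n_z = 0.82885 and ∂z/∂N = −n_y/n_z = −0.85425.
Unit vector along 200° is (sin 200°, cos 200°) = (-0.3420, -0.9397).
Slope in that direction = a·(-0.3420) + b·(-0.9397) = 0.51925.
Apparent dip = arctan|0.51925| = 27.4° (true dip is 50.0°, so apparent ≤ true as expected).

27.4°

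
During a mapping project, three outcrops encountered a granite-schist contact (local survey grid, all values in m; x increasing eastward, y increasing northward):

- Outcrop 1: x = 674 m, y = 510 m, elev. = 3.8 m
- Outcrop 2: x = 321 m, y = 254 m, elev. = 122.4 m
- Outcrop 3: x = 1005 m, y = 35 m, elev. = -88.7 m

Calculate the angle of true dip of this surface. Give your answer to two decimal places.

Let the plane be z = a·x + b·y + c.
Outcrop 2−Outcrop 1: −353a − 256b = 118.6;  Outcrop 3−Outcrop 1: 331a − 475b = −92.5.
Solving gives a = −0.31700, b = −0.02616.
Gradient magnitude |∇z| = √(a² + b²) = √(0.10049 + 0.00068) = 0.31808.
True dip = arctan(0.31808) = 17.64°, dipping toward E (azimuth ≈ 085°).

17.64°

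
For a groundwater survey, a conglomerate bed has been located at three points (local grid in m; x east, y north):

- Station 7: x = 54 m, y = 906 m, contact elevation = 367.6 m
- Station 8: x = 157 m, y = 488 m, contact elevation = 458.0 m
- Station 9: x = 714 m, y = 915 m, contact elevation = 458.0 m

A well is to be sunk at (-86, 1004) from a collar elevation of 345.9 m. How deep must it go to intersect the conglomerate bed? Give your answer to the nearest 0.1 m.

Let the plane be z = a·x + b·y + c.
Station 8−Station 7: 103a − 418b = 90.4;  Station 9−Station 7: 660a + 9b = 90.4.
Solving gives a = 0.139450, b = −0.181906.
Then c = 367.6 − a·54 − b·906 = 524.88.
At (-86, 1004): z_contact = −11.99 − 182.63 + 524.88 = 330.25 m.
Depth below ground = 345.9 − 330.25 = 15.6 m.

15.6 m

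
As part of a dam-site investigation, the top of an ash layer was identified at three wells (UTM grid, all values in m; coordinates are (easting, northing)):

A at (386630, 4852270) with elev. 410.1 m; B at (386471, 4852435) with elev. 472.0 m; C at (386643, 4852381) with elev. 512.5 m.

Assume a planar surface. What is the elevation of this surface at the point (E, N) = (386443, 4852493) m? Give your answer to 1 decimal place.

507.9 m

Let the plane be z = a·E + b·N + c.
B−A: −159a + 165b = 61.9;  C−A: 13a + 111b = 102.4.
Solving gives a = 0.506471658, b = 0.863206022.
Then c = 410.1 − a·386630 − b·4852270 = −4383915.72.
At (386443, 4852493): z = 195722.4 + 4188701.2 − 4383915.72 = 507.9 m.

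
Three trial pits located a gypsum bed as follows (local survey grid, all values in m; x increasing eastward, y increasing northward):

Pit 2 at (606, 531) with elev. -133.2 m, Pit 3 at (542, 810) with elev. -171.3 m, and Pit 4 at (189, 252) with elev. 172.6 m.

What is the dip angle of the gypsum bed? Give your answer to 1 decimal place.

Let the plane be z = a·x + b·y + c.
Pit 3−Pit 2: −64a + 279b = −38.1;  Pit 4−Pit 2: −417a − 279b = 305.8.
Solving gives a = −0.55655, b = −0.26423.
Gradient magnitude |∇z| = √(a² + b²) = √(0.30975 + 0.06982) = 0.61609.
True dip = arctan(0.61609) = 31.6°, dipping toward ENE (azimuth ≈ 065°).

31.6°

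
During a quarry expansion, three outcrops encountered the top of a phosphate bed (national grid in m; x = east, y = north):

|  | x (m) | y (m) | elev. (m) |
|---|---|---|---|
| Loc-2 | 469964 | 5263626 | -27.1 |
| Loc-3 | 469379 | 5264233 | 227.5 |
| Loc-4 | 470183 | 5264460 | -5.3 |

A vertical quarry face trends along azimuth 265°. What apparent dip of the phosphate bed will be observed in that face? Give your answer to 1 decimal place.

Let the plane be z = a·x + b·y + c.
Loc-3−Loc-2: −585a + 607b = 254.6;  Loc-4−Loc-2: 219a + 834b = 21.8.
Solving gives a = −0.32071, b = 0.11035.
Unit vector along 265° is (sin 265°, cos 265°) = (-0.9962, -0.0872).
Slope in that direction = a·(-0.9962) + b·(-0.0872) = 0.30987.
Apparent dip = arctan|0.30987| = 17.2° (true dip is 18.7°, so apparent ≤ true as expected).

17.2°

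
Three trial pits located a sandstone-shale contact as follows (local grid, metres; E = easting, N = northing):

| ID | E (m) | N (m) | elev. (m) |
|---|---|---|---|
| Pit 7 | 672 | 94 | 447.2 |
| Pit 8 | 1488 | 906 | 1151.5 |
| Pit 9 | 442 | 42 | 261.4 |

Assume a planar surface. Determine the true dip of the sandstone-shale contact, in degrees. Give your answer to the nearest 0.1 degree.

38.5°

Let the plane be z = a·E + b·N + c.
Pit 8−Pit 7: 816a + 812b = 704.3;  Pit 9−Pit 7: −230a − 52b = −185.8.
Solving gives a = 0.79157, b = 0.07189.
Gradient magnitude |∇z| = √(a² + b²) = √(0.62659 + 0.00517) = 0.79483.
True dip = arctan(0.79483) = 38.5°, dipping toward W (azimuth ≈ 265°).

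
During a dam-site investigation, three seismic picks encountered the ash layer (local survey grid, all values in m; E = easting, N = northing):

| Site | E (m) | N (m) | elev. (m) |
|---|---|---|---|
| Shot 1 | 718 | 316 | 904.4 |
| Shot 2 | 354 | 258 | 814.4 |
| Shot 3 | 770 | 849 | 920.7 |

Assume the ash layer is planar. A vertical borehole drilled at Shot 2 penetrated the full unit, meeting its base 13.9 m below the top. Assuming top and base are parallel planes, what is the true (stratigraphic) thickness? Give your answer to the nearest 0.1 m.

Two edge vectors: Shot 1→Shot 2 = (-364, -58, -90), Shot 1→Shot 3 = (52, 533, 16.3).
Normal n = (Shot 1→Shot 2) × (Shot 1→Shot 3) = (47024.6, 1253.2, -190996).
So ∂z/∂E = −n_x/n_z = 0.24621 and ∂z/∂N = −n_y/n_z = 0.00656.
|∇z| = √(a²+b²) = 0.24629, so dip δ = arctan(0.24629) = 13.84°.
True thickness = vertical thickness × cos δ = 13.9 × cos 13.84° = 13.5 m.

13.5 m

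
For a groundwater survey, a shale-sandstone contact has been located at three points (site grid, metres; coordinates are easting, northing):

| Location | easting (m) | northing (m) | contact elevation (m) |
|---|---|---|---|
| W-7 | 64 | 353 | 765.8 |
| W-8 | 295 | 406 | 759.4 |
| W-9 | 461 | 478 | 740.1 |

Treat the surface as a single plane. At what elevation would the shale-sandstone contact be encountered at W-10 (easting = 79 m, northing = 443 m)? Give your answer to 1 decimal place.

Let the plane be z = a·easting + b·northing + c.
W-8−W-7: 231a + 53b = −6.4;  W-9−W-7: 397a + 125b = −25.7.
Solving gives a = 0.07175, b = −0.43348.
Then c = 765.8 − a·64 − b·353 = 914.23.
At (79, 443): z = 5.7 − 192.0 + 914.23 = 727.9 m.

727.9 m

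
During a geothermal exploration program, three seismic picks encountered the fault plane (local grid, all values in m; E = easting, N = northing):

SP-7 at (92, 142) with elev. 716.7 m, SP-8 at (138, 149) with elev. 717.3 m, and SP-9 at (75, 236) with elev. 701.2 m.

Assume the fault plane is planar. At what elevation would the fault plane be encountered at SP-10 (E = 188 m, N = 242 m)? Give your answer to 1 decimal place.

Two edge vectors: SP-7→SP-8 = (46, 7, 0.6), SP-7→SP-9 = (-17, 94, -15.5).
Normal n = (SP-7→SP-8) × (SP-7→SP-9) = (-164.9, 702.8, 4443).
So ∂z/∂E = −n_x/n_z = 0.03711 and ∂z/∂N = −n_y/n_z = −0.15818.
Intercept c from SP-7: 716.7 − 3.41 + 22.46 = 735.75.
At (188, 242): z = 7.0 − 38.3 + 735.75 = 704.4 m.

704.4 m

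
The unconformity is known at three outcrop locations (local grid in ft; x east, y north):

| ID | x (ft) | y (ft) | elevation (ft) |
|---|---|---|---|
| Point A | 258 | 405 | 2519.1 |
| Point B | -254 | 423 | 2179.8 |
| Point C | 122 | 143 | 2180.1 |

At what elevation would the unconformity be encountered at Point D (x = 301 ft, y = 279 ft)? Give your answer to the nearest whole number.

Two edge vectors: Point A→Point B = (-512, 18, -339.3), Point A→Point C = (-136, -262, -339).
Normal n = (Point A→Point B) × (Point A→Point C) = (-94998.6, -127423.2, 136592).
So ∂z/∂x = −n_x/n_z = 0.69549 and ∂z/∂y = −n_y/n_z = 0.93287.
Intercept c from Point A: 2519.1 − 179.44 − 377.81 = 1961.85.
At (301, 279): z = 209.3 + 260.3 + 1961.85 = 2431.5 ft.

2431 ft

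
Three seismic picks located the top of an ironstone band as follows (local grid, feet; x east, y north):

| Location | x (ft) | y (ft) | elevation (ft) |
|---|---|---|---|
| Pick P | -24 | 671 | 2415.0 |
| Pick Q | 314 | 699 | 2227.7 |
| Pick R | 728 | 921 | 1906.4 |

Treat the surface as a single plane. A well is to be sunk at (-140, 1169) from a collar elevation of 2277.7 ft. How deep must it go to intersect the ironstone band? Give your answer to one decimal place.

Let the plane be z = a·x + b·y + c.
Pick Q−Pick P: 338a + 28b = −187.3;  Pick R−Pick P: 752a + 250b = −508.6.
Solving gives a = −0.513590, b = −0.489521.
Then c = 2415 − a·-24 − b·671 = 2731.14.
At (-140, 1169): z_contact = 71.90 − 572.25 + 2731.14 = 2230.79 ft.
Depth below ground = 2277.7 − 2230.79 = 46.9 ft.

46.9 ft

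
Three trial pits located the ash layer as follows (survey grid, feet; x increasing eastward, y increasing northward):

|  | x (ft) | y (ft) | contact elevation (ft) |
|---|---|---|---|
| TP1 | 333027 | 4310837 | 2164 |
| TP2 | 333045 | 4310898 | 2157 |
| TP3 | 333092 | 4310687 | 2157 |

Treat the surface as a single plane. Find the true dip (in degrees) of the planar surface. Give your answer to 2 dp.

12.79°

Two edge vectors: TP1→TP2 = (18, 61, -7), TP1→TP3 = (65, -150, -7).
Normal n = (TP1→TP2) × (TP1→TP3) = (-1477, -329, -6665).
So ∂z/∂x = −n_x/n_z = −0.22161 and ∂z/∂y = −n_y/n_z = −0.04936.
Gradient magnitude |∇z| = √(a² + b²) = √(0.04911 + 0.00244) = 0.22704.
True dip = arctan(0.22704) = 12.79°, dipping toward ENE (azimuth ≈ 077°).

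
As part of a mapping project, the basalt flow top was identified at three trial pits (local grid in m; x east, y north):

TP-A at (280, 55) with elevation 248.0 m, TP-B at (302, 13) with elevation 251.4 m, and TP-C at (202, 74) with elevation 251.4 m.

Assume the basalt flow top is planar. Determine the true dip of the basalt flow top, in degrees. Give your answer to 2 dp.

Two edge vectors: TP-A→TP-B = (22, -42, 3.4), TP-A→TP-C = (-78, 19, 3.4).
Normal n = (TP-A→TP-B) × (TP-A→TP-C) = (-207.4, -340, -2858).
So ∂z/∂x = −n_x/n_z = −0.07257 and ∂z/∂y = −n_y/n_z = −0.11896.
Gradient magnitude |∇z| = √(a² + b²) = √(0.00527 + 0.01415) = 0.13935.
True dip = arctan(0.13935) = 7.93°, dipping toward NNE (azimuth ≈ 031°).

7.93°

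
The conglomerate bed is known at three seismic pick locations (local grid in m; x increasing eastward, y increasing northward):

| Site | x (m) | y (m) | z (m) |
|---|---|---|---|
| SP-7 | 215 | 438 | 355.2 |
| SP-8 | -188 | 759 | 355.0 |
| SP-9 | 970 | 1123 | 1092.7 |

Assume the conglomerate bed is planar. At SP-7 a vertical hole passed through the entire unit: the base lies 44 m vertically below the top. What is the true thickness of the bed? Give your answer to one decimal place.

35.5 m

Let the plane be z = a·x + b·y + c.
SP-8−SP-7: −403a + 321b = −0.2;  SP-9−SP-7: 755a + 685b = 737.5.
Solving gives a = 0.45693, b = 0.57302.
|∇z| = √(a²+b²) = 0.73290, so dip δ = arctan(0.73290) = 36.24°.
True thickness = vertical thickness × cos δ = 44 × cos 36.24° = 35.5 m.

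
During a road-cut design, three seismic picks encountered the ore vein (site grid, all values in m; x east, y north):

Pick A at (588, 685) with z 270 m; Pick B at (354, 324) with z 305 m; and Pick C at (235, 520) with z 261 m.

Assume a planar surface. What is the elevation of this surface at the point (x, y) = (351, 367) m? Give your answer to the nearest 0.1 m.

297.7 m

Let the plane be z = a·x + b·y + c.
Pick B−Pick A: −234a − 361b = 35;  Pick C−Pick A: −353a − 165b = −9.
Solving gives a = 0.10160, b = −0.16281.
Then c = 270 − a·588 − b·685 = 321.78.
At (351, 367): z = 35.7 − 59.8 + 321.78 = 297.7 m.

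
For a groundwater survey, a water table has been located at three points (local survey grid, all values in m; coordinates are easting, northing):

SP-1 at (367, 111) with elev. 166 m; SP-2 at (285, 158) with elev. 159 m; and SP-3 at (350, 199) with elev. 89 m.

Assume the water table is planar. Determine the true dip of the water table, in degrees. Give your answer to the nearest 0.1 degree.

47.0°

Let the plane be z = a·easting + b·northing + c.
SP-2−SP-1: −82a + 47b = −7;  SP-3−SP-1: −17a + 88b = −77.
Solving gives a = −0.46798, b = −0.96540.
Gradient magnitude |∇z| = √(a² + b²) = √(0.21900 + 0.93201) = 1.07285.
True dip = arctan(1.07285) = 47.0°, dipping toward NNE (azimuth ≈ 026°).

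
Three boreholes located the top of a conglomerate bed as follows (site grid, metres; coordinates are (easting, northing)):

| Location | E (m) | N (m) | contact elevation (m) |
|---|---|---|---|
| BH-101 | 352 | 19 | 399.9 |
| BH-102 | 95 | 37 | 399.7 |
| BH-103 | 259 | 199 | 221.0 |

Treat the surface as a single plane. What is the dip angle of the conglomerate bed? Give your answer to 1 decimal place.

45.9°

Let the plane be z = a·E + b·N + c.
BH-102−BH-101: −257a + 18b = −0.2;  BH-103−BH-101: −93a + 180b = −178.9.
Solving gives a = −0.07142, b = −1.03079.
Gradient magnitude |∇z| = √(a² + b²) = √(0.00510 + 1.06252) = 1.03326.
True dip = arctan(1.03326) = 45.9°, dipping toward N (azimuth ≈ 004°).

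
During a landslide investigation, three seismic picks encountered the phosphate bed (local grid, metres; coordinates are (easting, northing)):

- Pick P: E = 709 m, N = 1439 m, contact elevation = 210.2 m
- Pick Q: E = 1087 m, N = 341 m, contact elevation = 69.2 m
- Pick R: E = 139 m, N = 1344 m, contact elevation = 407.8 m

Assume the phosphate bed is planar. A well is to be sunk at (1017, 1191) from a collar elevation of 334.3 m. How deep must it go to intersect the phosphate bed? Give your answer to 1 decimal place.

233.4 m

Two edge vectors: Pick P→Pick Q = (378, -1098, -141), Pick P→Pick R = (-570, -95, 197.6).
Normal n = (Pick P→Pick Q) × (Pick P→Pick R) = (-230359.8, 5677.2, -661770).
So ∂z/∂E = −n_x/n_z = −0.348096 and ∂z/∂N = −n_y/n_z = 0.008579.
Intercept c from Pick P: 210.2 + 246.80 − 12.34 = 444.66.
At (1017, 1191): z_contact = −354.01 + 10.22 + 444.66 = 100.86 m.
Depth below ground = 334.3 − 100.86 = 233.4 m.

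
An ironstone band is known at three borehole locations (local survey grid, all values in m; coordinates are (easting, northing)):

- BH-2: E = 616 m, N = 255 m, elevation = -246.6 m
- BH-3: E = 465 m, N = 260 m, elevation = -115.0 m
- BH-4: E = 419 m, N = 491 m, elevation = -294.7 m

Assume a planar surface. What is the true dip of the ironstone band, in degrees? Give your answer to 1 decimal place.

Let the plane be z = a·E + b·N + c.
BH-3−BH-2: −151a + 5b = 131.6;  BH-4−BH-2: −197a + 236b = −48.1.
Solving gives a = −0.90324, b = −0.95779.
Gradient magnitude |∇z| = √(a² + b²) = √(0.81584 + 0.91736) = 1.31651.
True dip = arctan(1.31651) = 52.8°, dipping toward NE (azimuth ≈ 043°).

52.8°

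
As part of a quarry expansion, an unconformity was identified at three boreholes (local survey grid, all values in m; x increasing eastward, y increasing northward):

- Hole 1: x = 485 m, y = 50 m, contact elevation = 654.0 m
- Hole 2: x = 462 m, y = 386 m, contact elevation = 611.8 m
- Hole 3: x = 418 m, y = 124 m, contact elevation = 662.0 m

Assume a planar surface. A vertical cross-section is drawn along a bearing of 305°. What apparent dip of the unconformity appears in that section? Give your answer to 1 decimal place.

8.3°

Two edge vectors: Hole 1→Hole 2 = (-23, 336, -42.2), Hole 1→Hole 3 = (-67, 74, 8).
Normal n = (Hole 1→Hole 2) × (Hole 1→Hole 3) = (5810.8, 3011.4, 20810).
So ∂z/∂x = −n_x/n_z = −0.27923 and ∂z/∂y = −n_y/n_z = −0.14471.
Unit vector along 305° is (sin 305°, cos 305°) = (-0.8192, 0.5736).
Slope in that direction = a·(-0.8192) + b·(0.5736) = 0.14573.
Apparent dip = arctan|0.14573| = 8.3° (true dip is 17.5°, so apparent ≤ true as expected).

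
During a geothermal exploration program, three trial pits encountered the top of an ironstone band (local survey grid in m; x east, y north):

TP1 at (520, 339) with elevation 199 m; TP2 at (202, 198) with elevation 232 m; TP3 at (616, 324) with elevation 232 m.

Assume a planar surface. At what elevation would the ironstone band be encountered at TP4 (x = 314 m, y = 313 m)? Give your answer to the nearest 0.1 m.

171.6 m

Let the plane be z = a·x + b·y + c.
TP2−TP1: −318a − 141b = 33;  TP3−TP1: 96a − 15b = 33.
Solving gives a = 0.22714, b = −0.74631.
Then c = 199 − a·520 − b·339 = 333.89.
At (314, 313): z = 71.3 − 233.6 + 333.89 = 171.6 m.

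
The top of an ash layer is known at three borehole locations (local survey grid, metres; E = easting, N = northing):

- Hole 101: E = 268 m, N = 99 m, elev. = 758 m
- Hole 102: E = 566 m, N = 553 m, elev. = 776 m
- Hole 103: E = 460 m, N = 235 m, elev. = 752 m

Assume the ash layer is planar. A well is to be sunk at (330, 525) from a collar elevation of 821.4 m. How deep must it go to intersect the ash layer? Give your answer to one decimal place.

Let the plane be z = a·E + b·N + c.
Hole 102−Hole 101: 298a + 454b = 18;  Hole 103−Hole 101: 192a + 136b = −6.
Solving gives a = −0.11089, b = 0.11244.
Then c = 758 − a·268 − b·99 = 776.59.
At (330, 525): z_contact = −36.59 + 59.03 + 776.59 = 799.02 m.
Depth below ground = 821.4 − 799.02 = 22.4 m.

22.4 m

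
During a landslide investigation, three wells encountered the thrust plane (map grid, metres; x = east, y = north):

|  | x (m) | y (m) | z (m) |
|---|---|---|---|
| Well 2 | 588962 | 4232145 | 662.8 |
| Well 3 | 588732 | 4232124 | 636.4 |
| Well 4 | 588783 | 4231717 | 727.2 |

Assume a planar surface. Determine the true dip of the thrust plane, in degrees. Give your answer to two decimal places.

Two edge vectors: Well 2→Well 3 = (-230, -21, -26.4), Well 2→Well 4 = (-179, -428, 64.4).
Normal n = (Well 2→Well 3) × (Well 2→Well 4) = (-12651.6, 19537.6, 94681).
So ∂z/∂x = −n_x/n_z = 0.13362 and ∂z/∂y = −n_y/n_z = −0.20635.
Gradient magnitude |∇z| = √(a² + b²) = √(0.01786 + 0.04258) = 0.24584.
True dip = arctan(0.24584) = 13.81°, dipping toward NNW (azimuth ≈ 327°).

13.81°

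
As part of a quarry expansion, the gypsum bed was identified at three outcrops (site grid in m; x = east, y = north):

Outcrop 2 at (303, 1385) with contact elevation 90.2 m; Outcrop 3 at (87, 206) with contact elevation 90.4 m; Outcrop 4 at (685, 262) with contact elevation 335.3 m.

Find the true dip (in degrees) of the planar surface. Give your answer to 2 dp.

22.96°

Let the plane be z = a·x + b·y + c.
Outcrop 3−Outcrop 2: −216a − 1179b = 0.2;  Outcrop 4−Outcrop 2: 382a − 1123b = 245.1.
Solving gives a = 0.41670, b = −0.07651.
Gradient magnitude |∇z| = √(a² + b²) = √(0.17364 + 0.00585) = 0.42366.
True dip = arctan(0.42366) = 22.96°, dipping toward W (azimuth ≈ 280°).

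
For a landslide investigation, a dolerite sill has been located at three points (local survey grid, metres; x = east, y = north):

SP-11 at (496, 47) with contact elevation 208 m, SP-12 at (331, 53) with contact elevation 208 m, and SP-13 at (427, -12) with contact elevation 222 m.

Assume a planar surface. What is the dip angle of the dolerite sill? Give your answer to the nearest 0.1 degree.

Two edge vectors: SP-11→SP-12 = (-165, 6, 0), SP-11→SP-13 = (-69, -59, 14).
Normal n = (SP-11→SP-12) × (SP-11→SP-13) = (84, 2310, 10149).
So ∂z/∂x = −n_x/n_z = −0.00828 and ∂z/∂y = −n_y/n_z = −0.22761.
Gradient magnitude |∇z| = √(a² + b²) = √(0.00007 + 0.05181) = 0.22776.
True dip = arctan(0.22776) = 12.8°, dipping toward N (azimuth ≈ 002°).

12.8°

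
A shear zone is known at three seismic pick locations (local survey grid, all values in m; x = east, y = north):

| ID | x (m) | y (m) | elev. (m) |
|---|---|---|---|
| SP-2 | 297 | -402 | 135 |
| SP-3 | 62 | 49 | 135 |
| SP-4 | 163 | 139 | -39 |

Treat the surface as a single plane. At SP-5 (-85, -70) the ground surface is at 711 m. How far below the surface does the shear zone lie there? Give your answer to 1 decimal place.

330.1 m

Two edge vectors: SP-2→SP-3 = (-235, 451, 0), SP-2→SP-4 = (-134, 541, -174).
Normal n = (SP-2→SP-3) × (SP-2→SP-4) = (-78474, -40890, -66701).
So ∂z/∂x = −n_x/n_z = −1.17650 and ∂z/∂y = −n_y/n_z = −0.61303.
Intercept c from SP-2: 135 + 349.42 − 246.44 = 237.98.
At (-85, -70): z_contact = 100.00 + 42.91 + 237.98 = 380.90 m.
Depth below ground = 711 − 380.90 = 330.1 m.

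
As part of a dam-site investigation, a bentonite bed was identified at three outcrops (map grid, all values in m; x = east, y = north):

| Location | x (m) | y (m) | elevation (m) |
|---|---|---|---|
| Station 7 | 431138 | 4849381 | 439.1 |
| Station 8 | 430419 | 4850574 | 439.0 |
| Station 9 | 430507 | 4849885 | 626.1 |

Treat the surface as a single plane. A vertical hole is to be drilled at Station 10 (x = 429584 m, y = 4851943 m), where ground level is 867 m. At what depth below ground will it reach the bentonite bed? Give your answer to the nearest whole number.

422 m

Two edge vectors: Station 7→Station 8 = (-719, 1193, -0.1), Station 7→Station 9 = (-631, 504, 187).
Normal n = (Station 7→Station 8) × (Station 7→Station 9) = (223141.4, 134516.1, 390407).
So ∂z/∂x = −n_x/n_z = −0.57156096 and ∂z/∂y = −n_y/n_z = −0.34455350.
Intercept c from Station 7: 439.1 + 246421.65 + 1670871.22 = 1917731.97.
At (429584, 4851943): z_contact = −245533.4 − 1671754.0 + 1917731.97 = 444.6 m.
Depth below ground = 867 − 444.6 = 422 m.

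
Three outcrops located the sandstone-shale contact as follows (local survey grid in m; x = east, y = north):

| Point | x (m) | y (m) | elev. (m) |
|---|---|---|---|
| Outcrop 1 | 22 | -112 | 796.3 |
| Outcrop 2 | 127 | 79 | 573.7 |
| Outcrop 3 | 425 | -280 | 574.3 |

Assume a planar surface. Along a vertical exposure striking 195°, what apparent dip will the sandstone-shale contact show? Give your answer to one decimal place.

41.9°

Let the plane be z = a·x + b·y + c.
Outcrop 2−Outcrop 1: 105a + 191b = −222.6;  Outcrop 3−Outcrop 1: 403a − 168b = −222.
Solving gives a = −0.84342, b = −0.70178.
Unit vector along 195° is (sin 195°, cos 195°) = (-0.2588, -0.9659).
Slope in that direction = a·(-0.2588) + b·(-0.9659) = 0.89616.
Apparent dip = arctan|0.89616| = 41.9° (true dip is 47.7°, so apparent ≤ true as expected).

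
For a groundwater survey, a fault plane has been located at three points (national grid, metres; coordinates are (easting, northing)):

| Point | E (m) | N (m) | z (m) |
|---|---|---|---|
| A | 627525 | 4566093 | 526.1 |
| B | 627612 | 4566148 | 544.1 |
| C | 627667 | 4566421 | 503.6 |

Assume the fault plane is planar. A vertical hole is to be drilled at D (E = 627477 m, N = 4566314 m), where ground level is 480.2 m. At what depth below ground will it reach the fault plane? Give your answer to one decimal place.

18.8 m

Two edge vectors: A→B = (87, 55, 18), A→C = (142, 328, -22.5).
Normal n = (A→B) × (A→C) = (-7141.5, 4513.5, 20726).
So ∂z/∂E = −n_x/n_z = 0.344567210 and ∂z/∂N = −n_y/n_z = −0.217769951.
Intercept c from A: 526.1 − 216224.54 + 994357.85 = 778659.41.
At (627477, 4566314): z_contact = 216208.00 − 994405.98 + 778659.41 = 461.43 m.
Depth below ground = 480.2 − 461.43 = 18.8 m.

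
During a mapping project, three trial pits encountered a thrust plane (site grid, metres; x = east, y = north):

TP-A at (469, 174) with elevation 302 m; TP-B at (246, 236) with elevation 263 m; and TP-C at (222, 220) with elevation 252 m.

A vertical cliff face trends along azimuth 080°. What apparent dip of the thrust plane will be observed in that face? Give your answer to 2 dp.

17.04°

Let the plane be z = a·x + b·y + c.
TP-B−TP-A: −223a + 62b = −39;  TP-C−TP-A: −247a + 46b = −50.
Solving gives a = 0.25831, b = 0.30004.
Unit vector along 080° is (sin 80°, cos 80°) = (0.9848, 0.1736).
Slope in that direction = a·(0.9848) + b·(0.1736) = 0.30648.
Apparent dip = arctan|0.30648| = 17.04° (true dip is 21.6°, so apparent ≤ true as expected).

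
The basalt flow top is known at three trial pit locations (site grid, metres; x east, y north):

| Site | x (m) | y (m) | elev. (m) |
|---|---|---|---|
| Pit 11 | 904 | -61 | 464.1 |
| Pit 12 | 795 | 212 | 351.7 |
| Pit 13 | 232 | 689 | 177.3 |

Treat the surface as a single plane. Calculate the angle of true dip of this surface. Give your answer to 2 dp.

23.71°

Let the plane be z = a·x + b·y + c.
Pit 12−Pit 11: −109a + 273b = −112.4;  Pit 13−Pit 11: −672a + 750b = −286.8.
Solving gives a = −0.05903, b = −0.43529.
Gradient magnitude |∇z| = √(a² + b²) = √(0.00348 + 0.18948) = 0.43927.
True dip = arctan(0.43927) = 23.71°, dipping toward N (azimuth ≈ 008°).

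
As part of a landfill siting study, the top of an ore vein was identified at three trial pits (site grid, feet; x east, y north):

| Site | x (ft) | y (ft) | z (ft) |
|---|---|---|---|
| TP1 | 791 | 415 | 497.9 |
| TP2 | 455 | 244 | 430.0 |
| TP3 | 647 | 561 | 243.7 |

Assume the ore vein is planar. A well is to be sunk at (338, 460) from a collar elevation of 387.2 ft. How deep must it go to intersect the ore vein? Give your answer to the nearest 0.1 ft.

263.7 ft

Two edge vectors: TP1→TP2 = (-336, -171, -67.9), TP1→TP3 = (-144, 146, -254.2).
Normal n = (TP1→TP2) × (TP1→TP3) = (53381.6, -75633.6, -73680).
So ∂z/∂x = −n_x/n_z = 0.72451 and ∂z/∂y = −n_y/n_z = −1.02651.
Intercept c from TP1: 497.9 − 573.08 + 426.00 = 350.82.
At (338, 460): z_contact = 244.88 − 472.20 + 350.82 = 123.51 ft.
Depth below ground = 387.2 − 123.51 = 263.7 ft.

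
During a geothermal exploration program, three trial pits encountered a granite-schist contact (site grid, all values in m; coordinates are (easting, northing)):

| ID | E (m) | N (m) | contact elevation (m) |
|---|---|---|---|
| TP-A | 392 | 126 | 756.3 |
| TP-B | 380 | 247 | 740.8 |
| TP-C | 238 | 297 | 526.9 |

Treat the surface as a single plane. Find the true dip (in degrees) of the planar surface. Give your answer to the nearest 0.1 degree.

56.6°

Let the plane be z = a·E + b·N + c.
TP-B−TP-A: −12a + 121b = −15.5;  TP-C−TP-A: −154a + 171b = −229.4.
Solving gives a = 1.51411, b = 0.02206.
Gradient magnitude |∇z| = √(a² + b²) = √(2.29252 + 0.00049) = 1.51427.
True dip = arctan(1.51427) = 56.6°, dipping toward W (azimuth ≈ 269°).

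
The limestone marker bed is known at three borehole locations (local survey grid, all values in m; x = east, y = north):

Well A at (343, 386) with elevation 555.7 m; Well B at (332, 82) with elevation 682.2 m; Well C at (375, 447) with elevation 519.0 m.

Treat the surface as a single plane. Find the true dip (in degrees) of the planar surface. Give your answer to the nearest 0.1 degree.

Let the plane be z = a·x + b·y + c.
Well B−Well A: −11a − 304b = 126.5;  Well C−Well A: 32a + 61b = −36.7.
Solving gives a = −0.37985, b = −0.40237.
Gradient magnitude |∇z| = √(a² + b²) = √(0.14429 + 0.16190) = 0.55334.
True dip = arctan(0.55334) = 29.0°, dipping toward NE (azimuth ≈ 043°).

29.0°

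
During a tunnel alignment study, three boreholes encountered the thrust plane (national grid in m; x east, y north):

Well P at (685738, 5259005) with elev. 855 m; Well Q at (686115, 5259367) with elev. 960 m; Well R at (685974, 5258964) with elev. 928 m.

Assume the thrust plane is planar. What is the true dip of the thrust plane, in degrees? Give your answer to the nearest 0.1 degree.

17.0°

Let the plane be z = a·x + b·y + c.
Well Q−Well P: 377a + 362b = 105;  Well R−Well P: 236a − 41b = 73.
Solving gives a = 0.30460, b = −0.02717.
Gradient magnitude |∇z| = √(a² + b²) = √(0.09278 + 0.00074) = 0.30581.
True dip = arctan(0.30581) = 17.0°, dipping toward W (azimuth ≈ 275°).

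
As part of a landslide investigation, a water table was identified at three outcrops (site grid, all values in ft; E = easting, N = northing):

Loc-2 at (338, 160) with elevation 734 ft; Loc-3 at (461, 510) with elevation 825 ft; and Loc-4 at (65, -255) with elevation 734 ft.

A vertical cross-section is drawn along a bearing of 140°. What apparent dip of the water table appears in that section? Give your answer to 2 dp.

Two edge vectors: Loc-2→Loc-3 = (123, 350, 91), Loc-2→Loc-4 = (-273, -415, 0).
Normal n = (Loc-2→Loc-3) × (Loc-2→Loc-4) = (37765, -24843, 44505).
So ∂z/∂E = −n_x/n_z = −0.84856 and ∂z/∂N = −n_y/n_z = 0.55821.
Unit vector along 140° is (sin 140°, cos 140°) = (0.6428, -0.7660).
Slope in that direction = a·(0.6428) + b·(-0.7660) = −0.97305.
Apparent dip = arctan|0.97305| = 44.22° (true dip is 45.4°, so apparent ≤ true as expected).

44.22°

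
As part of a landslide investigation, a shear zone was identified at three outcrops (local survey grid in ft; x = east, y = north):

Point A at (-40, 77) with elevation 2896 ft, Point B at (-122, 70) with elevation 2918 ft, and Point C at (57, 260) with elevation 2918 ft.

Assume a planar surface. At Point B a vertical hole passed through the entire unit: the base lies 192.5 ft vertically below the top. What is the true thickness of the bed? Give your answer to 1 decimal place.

178.7 ft

Two edge vectors: Point A→Point B = (-82, -7, 22), Point A→Point C = (97, 183, 22).
Normal n = (Point A→Point B) × (Point A→Point C) = (-4180, 3938, -14327).
So ∂z/∂x = −n_x/n_z = −0.29176 and ∂z/∂y = −n_y/n_z = 0.27487.
|∇z| = √(a²+b²) = 0.40084, so dip δ = arctan(0.40084) = 21.84°.
True thickness = vertical thickness × cos δ = 192.5 × cos 21.84° = 178.7 ft.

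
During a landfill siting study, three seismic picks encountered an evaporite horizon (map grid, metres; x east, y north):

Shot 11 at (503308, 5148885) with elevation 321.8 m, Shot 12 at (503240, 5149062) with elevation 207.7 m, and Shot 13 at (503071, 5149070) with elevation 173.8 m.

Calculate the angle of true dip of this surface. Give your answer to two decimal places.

31.11°

Let the plane be z = a·x + b·y + c.
Shot 12−Shot 11: −68a + 177b = −114.1;  Shot 13−Shot 11: −237a + 185b = −148.
Solving gives a = 0.17323, b = −0.57808.
Gradient magnitude |∇z| = √(a² + b²) = √(0.03001 + 0.33418) = 0.60348.
True dip = arctan(0.60348) = 31.11°, dipping toward NNW (azimuth ≈ 343°).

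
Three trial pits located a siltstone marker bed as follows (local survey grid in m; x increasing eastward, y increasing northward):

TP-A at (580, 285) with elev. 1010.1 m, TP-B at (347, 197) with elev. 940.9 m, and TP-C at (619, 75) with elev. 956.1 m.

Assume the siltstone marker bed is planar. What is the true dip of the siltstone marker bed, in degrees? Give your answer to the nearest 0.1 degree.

Let the plane be z = a·x + b·y + c.
TP-B−TP-A: −233a − 88b = −69.2;  TP-C−TP-A: 39a − 210b = −54.
Solving gives a = 0.18678, b = 0.29183.
Gradient magnitude |∇z| = √(a² + b²) = √(0.03489 + 0.08516) = 0.34648.
True dip = arctan(0.34648) = 19.1°, dipping toward SSW (azimuth ≈ 213°).

19.1°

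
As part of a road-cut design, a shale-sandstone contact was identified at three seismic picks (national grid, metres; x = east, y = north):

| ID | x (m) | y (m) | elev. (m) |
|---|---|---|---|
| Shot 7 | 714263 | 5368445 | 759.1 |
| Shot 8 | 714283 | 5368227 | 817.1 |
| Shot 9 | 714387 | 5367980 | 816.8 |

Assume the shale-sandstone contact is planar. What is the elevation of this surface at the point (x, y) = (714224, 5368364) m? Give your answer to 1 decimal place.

Let the plane be z = a·x + b·y + c.
Shot 8−Shot 7: 20a − 218b = 58;  Shot 9−Shot 7: 124a − 465b = 57.7.
Solving gives a = −0.811606136, b = −0.340514324.
Then c = 759.1 − a·714263 − b·5368445 = 2408491.76.
At (714224, 5368364): z = −579668.6 − 1828004.8 + 2408491.76 = 818.3 m.

818.3 m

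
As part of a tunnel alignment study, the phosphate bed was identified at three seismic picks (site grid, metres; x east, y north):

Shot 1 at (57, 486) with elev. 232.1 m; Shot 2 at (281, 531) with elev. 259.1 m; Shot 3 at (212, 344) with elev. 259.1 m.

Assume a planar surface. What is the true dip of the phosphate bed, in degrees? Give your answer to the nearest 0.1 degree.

7.9°

Two edge vectors: Shot 1→Shot 2 = (224, 45, 27), Shot 1→Shot 3 = (155, -142, 27).
Normal n = (Shot 1→Shot 2) × (Shot 1→Shot 3) = (5049, -1863, -38783).
So ∂z/∂x = −n_x/n_z = 0.13019 and ∂z/∂y = −n_y/n_z = −0.04804.
Gradient magnitude |∇z| = √(a² + b²) = √(0.01695 + 0.00231) = 0.13877.
True dip = arctan(0.13877) = 7.9°, dipping toward WNW (azimuth ≈ 290°).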